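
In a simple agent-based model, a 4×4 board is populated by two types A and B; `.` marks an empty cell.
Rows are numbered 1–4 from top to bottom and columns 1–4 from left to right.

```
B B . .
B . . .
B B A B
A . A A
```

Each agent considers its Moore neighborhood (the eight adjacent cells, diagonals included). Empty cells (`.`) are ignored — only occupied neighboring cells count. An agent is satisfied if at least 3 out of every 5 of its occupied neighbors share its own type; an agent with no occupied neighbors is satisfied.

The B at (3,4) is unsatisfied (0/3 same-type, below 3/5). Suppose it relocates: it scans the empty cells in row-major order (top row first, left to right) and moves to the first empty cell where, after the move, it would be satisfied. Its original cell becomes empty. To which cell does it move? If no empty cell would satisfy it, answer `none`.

(1,3)

Vacating (3,4). Empty cells in order:
  (1,3): 1/1 same-type → satisfied — stop here.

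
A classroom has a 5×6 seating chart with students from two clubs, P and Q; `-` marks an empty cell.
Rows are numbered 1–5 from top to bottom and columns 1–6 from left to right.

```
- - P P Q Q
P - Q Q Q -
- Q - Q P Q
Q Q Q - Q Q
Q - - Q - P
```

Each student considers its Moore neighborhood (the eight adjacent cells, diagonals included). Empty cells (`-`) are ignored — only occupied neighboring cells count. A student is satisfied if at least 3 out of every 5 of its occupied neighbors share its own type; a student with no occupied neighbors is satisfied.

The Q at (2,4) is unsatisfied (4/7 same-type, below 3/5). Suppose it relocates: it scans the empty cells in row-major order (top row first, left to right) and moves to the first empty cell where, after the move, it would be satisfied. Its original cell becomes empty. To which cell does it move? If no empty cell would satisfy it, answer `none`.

Vacating (2,4). Empty cells in order:
  (1,1): 0/1 same-type → still unsatisfied.
  (1,2): 1/3 same-type → still unsatisfied.
  (2,2): 2/4 same-type → still unsatisfied.
  (2,6): 4/5 same-type → satisfied — stop here.

(2,6)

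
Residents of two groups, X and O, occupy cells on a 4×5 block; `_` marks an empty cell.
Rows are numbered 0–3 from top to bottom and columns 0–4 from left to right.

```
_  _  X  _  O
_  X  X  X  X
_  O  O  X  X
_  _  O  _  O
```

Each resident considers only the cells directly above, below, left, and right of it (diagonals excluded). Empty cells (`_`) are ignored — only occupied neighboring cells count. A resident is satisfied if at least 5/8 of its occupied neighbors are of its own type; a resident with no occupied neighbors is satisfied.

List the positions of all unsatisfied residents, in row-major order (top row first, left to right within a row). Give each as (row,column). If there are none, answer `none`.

(0,4), (1,1), (2,1), (2,2), (3,4)

(0,2)X 1/1 ok
(0,4)O 0/1 unhappy
(1,1)X 1/2 unhappy
(1,2)X 3/4 ok
(1,3)X 3/3 ok
(1,4)X 2/3 ok
(2,1)O 1/2 unhappy
(2,2)O 2/4 unhappy
(2,3)X 2/3 ok
(2,4)X 2/3 ok
(3,2)O 1/1 ok
(3,4)O 0/1 unhappy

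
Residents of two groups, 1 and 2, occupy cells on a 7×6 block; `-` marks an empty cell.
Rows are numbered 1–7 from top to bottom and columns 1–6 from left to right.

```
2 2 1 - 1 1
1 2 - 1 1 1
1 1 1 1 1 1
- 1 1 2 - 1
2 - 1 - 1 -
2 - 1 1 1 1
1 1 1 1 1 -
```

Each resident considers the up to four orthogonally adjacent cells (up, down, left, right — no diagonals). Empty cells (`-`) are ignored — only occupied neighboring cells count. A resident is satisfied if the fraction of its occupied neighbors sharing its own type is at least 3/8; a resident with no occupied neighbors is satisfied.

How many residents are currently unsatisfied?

(1,1)2 1/2 ok
(1,2)2 2/3 ok
(1,3)1 0/1 unhappy
(1,5)1 2/2 ok
(1,6)1 2/2 ok
(2,1)1 1/3 unhappy
(2,2)2 1/3 unhappy
(2,4)1 2/2 ok
(2,5)1 4/4 ok
(2,6)1 3/3 ok
(3,1)1 2/2 ok
(3,2)1 3/4 ok
(3,3)1 3/3 ok
(3,4)1 3/4 ok
(3,5)1 3/3 ok
(3,6)1 3/3 ok
(4,2)1 2/2 ok
(4,3)1 3/4 ok
(4,4)2 0/2 unhappy
(4,6)1 1/1 ok
(5,1)2 1/1 ok
(5,3)1 2/2 ok
(5,5)1 1/1 ok
(6,1)2 1/2 ok
(6,3)1 3/3 ok
(6,4)1 3/3 ok
(6,5)1 4/4 ok
(6,6)1 1/1 ok
(7,1)1 1/2 ok
(7,2)1 2/2 ok
(7,3)1 3/3 ok
(7,4)1 3/3 ok
(7,5)1 2/2 ok
Unsatisfied: (1,3), (2,1), (2,2), (4,4) — 4 in total.

4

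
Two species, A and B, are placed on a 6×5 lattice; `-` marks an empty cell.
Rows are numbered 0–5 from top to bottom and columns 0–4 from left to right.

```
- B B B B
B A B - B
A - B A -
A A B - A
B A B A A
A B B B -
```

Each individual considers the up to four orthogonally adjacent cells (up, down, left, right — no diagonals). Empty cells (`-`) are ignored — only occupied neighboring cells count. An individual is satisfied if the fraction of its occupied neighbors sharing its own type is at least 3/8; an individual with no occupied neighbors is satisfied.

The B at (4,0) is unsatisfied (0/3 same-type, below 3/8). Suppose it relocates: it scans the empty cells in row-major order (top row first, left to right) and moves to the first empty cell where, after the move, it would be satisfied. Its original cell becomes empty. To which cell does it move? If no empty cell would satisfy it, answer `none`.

(0,0)

Vacating (4,0). Empty cells in order:
  (0,0): 2/2 same-type → satisfied — stop here.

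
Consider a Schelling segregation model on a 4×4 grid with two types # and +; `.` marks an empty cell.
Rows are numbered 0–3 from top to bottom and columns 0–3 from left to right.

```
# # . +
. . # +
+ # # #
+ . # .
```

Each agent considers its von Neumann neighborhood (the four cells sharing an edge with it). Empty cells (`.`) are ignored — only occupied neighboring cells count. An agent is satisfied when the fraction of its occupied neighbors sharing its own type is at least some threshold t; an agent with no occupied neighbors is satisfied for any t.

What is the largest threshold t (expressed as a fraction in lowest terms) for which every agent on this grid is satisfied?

1/3

Row 0: (0,0)# 1/1 · (0,1)# 1/1 · (0,3)+ 1/1
Row 1: (1,2)# 1/2 · (1,3)+ 1/3
Row 2: (2,0)+ 1/2 · (2,1)# 1/2 · (2,2)# 4/4 · (2,3)# 1/2
Row 3: (3,0)+ 1/1 · (3,2)# 1/1
The smallest same-type fraction is 1/3 at (1,3), which reduces to 1/3. Any threshold above that leaves this agent unsatisfied.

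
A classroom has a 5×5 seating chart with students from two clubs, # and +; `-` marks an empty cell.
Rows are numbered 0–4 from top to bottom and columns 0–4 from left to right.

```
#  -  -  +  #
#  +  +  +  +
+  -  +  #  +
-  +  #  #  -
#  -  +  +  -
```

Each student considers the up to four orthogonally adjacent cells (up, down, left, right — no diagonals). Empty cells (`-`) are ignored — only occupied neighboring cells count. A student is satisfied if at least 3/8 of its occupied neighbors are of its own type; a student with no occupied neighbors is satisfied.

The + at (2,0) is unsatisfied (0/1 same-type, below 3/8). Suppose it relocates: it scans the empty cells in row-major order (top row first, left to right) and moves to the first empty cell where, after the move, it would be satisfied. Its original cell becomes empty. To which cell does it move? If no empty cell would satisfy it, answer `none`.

(0,1)

Vacating (2,0). Empty cells in order:
  (0,1): 1/2 same-type → satisfied — stop here.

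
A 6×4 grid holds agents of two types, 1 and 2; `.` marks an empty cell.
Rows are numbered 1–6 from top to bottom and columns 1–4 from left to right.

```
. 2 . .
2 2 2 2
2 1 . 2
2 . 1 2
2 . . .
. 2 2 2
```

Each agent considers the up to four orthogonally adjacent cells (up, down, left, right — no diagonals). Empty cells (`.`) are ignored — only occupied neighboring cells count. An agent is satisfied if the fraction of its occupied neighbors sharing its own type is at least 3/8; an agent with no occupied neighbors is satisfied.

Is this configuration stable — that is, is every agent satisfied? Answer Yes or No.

(1,2)2 1/1 satisfied
(2,1)2 2/2 satisfied
(2,2)2 3/4 satisfied
(2,3)2 2/2 satisfied
(2,4)2 2/2 satisfied
(3,1)2 2/3 satisfied
(3,2)1 0/2 not
(3,4)2 2/2 satisfied
(4,1)2 2/2 satisfied
(4,3)1 0/1 not
(4,4)2 1/2 satisfied
(5,1)2 1/1 satisfied
(6,2)2 1/1 satisfied
(6,3)2 2/2 satisfied
(6,4)2 1/1 satisfied
For instance (3,2) has only 0/2 same-type neighbors, below 3/8.

No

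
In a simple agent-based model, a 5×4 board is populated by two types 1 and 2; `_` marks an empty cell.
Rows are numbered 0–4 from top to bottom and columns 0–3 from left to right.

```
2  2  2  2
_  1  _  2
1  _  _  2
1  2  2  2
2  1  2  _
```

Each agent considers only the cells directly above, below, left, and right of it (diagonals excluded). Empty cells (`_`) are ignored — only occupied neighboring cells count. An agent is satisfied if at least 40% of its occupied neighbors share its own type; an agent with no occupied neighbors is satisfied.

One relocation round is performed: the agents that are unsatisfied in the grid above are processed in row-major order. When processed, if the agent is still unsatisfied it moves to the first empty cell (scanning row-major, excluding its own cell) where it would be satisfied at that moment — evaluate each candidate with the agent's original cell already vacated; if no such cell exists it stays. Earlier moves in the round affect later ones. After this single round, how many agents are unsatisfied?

Initially unsatisfied (in order): (1,1), (3,0), (3,1), (4,0), (4,1).
  (1,1) → (1,0).
  (3,0) → (1,1).
  (3,1): now satisfied by earlier moves; stays.
  (4,0) → (1,2).
  (4,1) → (2,1).
Resulting grid:
2 2 2 2
1 1 2 2
1 1 _ 2
_ 2 2 2
_ _ 2 _
All satisfied now.

0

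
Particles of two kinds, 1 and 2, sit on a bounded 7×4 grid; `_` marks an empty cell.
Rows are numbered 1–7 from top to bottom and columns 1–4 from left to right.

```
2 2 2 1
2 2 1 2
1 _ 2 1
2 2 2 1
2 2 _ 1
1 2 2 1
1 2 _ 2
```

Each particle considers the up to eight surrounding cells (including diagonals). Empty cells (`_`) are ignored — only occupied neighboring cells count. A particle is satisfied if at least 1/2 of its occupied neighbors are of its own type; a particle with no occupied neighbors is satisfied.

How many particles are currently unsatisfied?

(1,1)2 3/3 ✓
(1,2)2 4/5 ✓
(1,3)2 3/5 ✓
(1,4)1 1/3 ✗
(2,1)2 3/4 ✓
(2,2)2 5/7 ✓
(2,3)1 2/7 ✗
(2,4)2 2/5 ✗
(3,1)1 0/4 ✗
(3,3)2 4/7 ✓
(3,4)1 2/5 ✗
(4,1)2 3/4 ✓
(4,2)2 5/6 ✓
(4,3)2 3/6 ✓
(4,4)1 2/4 ✓
(5,1)2 4/5 ✓
(5,2)2 6/7 ✓
(5,4)1 2/4 ✓
(6,1)1 1/5 ✗
(6,2)2 4/6 ✓
(6,3)2 4/6 ✓
(6,4)1 1/3 ✗
(7,1)1 1/3 ✗
(7,2)2 2/4 ✓
(7,4)2 1/2 ✓
Unsatisfied: (1,4), (2,3), (2,4), (3,1), (3,4), (6,1), (6,4), (7,1) — 8 in total.

8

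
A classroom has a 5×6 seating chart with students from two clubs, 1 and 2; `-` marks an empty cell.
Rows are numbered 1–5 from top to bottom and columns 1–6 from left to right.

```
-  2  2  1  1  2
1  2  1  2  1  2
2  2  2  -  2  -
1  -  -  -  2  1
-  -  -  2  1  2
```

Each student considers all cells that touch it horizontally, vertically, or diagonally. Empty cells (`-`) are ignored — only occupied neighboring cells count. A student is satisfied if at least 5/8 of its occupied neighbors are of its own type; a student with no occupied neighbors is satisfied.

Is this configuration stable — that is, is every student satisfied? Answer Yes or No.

No

(1,2)2 2/4 ✗
(1,3)2 3/5 ✗
(1,4)1 3/5 ✗
(1,5)1 2/5 ✗
(1,6)2 1/3 ✗
(2,1)1 0/4 ✗
(2,2)2 5/7 ✓
(2,3)1 1/7 ✗
(2,4)2 3/7 ✗
(2,5)1 2/6 ✗
(2,6)2 2/4 ✗
(3,1)2 2/4 ✗
(3,2)2 3/6 ✗
(3,3)2 3/4 ✓
(3,5)2 3/5 ✗
(4,1)1 0/2 ✗
(4,5)2 3/5 ✗
(4,6)1 1/4 ✗
(5,4)2 1/2 ✗
(5,5)1 1/4 ✗
(5,6)2 1/3 ✗
For instance (1,2) has only 2/4 same-type neighbors, below 5/8.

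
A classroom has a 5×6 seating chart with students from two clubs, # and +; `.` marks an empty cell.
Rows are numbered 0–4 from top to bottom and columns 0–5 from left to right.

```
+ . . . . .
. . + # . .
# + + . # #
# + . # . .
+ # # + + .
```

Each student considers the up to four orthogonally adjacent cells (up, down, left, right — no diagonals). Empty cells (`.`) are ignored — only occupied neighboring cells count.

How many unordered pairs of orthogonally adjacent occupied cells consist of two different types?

8

Scan each occupied cell's neighbors to the right and below so each pair is counted once.
Row 1: +(1,2)–#(1,3)≠ +(1,2)–+(2,2)=  → 1/2 unlike.
Row 2: #(2,0)–+(2,1)≠ #(2,0)–#(3,0)= +(2,1)–+(2,2)= +(2,1)–+(3,1)= #(2,4)–#(2,5)=  → 1/5 unlike.
Row 3: #(3,0)–+(3,1)≠ #(3,0)–+(4,0)≠ +(3,1)–#(4,1)≠ #(3,3)–+(4,3)≠  → 4/4 unlike.
Row 4: +(4,0)–#(4,1)≠ #(4,1)–#(4,2)= #(4,2)–+(4,3)≠ +(4,3)–+(4,4)=  → 2/4 unlike.
Total adjacent occupied pairs: 15; unlike-type pairs: 8.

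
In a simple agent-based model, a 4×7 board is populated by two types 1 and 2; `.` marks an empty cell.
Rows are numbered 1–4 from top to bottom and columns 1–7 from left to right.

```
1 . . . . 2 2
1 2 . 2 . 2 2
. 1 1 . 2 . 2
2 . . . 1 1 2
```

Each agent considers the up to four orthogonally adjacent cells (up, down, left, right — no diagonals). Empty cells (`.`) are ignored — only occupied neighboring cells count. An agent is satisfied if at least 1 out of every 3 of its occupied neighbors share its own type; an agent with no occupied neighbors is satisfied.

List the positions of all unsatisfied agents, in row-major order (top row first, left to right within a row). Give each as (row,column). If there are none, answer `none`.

(1,1)1 1/1 ok
(1,6)2 2/2 ok
(1,7)2 2/2 ok
(2,1)1 1/2 ok
(2,2)2 0/2 unhappy
(2,4)2 0/0 ok
(2,6)2 2/2 ok
(2,7)2 3/3 ok
(3,2)1 1/2 ok
(3,3)1 1/1 ok
(3,5)2 0/1 unhappy
(3,7)2 2/2 ok
(4,1)2 0/0 ok
(4,5)1 1/2 ok
(4,6)1 1/2 ok
(4,7)2 1/2 ok

(2,2), (3,5)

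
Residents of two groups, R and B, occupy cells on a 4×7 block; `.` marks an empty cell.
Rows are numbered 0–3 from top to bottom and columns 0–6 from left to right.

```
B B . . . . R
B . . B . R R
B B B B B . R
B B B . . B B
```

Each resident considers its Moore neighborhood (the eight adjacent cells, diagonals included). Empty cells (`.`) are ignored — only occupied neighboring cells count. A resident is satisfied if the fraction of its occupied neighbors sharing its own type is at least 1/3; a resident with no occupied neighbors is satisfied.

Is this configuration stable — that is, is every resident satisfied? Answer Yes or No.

Yes

Row 0: (0,0)B 2/2 ✓ · (0,1)B 2/2 ✓ · (0,6)R 2/2 ✓
Row 1: (1,0)B 4/4 ✓ · (1,3)B 3/3 ✓ · (1,5)R 3/4 ✓ · (1,6)R 3/3 ✓
Row 2: (2,0)B 4/4 ✓ · (2,1)B 6/6 ✓ · (2,2)B 5/5 ✓ · (2,3)B 4/4 ✓ · (2,4)B 3/4 ✓ · (2,6)R 2/4 ✓
Row 3: (3,0)B 3/3 ✓ · (3,1)B 5/5 ✓ · (3,2)B 4/4 ✓ · (3,5)B 2/3 ✓ · (3,6)B 1/2 ✓
All meet the threshold, so the configuration is stable.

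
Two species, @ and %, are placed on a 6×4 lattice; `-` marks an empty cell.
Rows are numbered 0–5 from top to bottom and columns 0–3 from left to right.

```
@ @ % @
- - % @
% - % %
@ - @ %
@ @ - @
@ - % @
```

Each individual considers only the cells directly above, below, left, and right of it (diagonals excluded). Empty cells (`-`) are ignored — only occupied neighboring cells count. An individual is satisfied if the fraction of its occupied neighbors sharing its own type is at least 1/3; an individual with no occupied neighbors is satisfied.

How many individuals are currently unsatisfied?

(0,0)@ 1/1 satisfied
(0,1)@ 1/2 satisfied
(0,2)% 1/3 satisfied
(0,3)@ 1/2 satisfied
(1,2)% 2/3 satisfied
(1,3)@ 1/3 satisfied
(2,0)% 0/1 not
(2,2)% 2/3 satisfied
(2,3)% 2/3 satisfied
(3,0)@ 1/2 satisfied
(3,2)@ 0/2 not
(3,3)% 1/3 satisfied
(4,0)@ 3/3 satisfied
(4,1)@ 1/1 satisfied
(4,3)@ 1/2 satisfied
(5,0)@ 1/1 satisfied
(5,2)% 0/1 not
(5,3)@ 1/2 satisfied
Unsatisfied: (2,0), (3,2), (5,2) — 3 in total.

3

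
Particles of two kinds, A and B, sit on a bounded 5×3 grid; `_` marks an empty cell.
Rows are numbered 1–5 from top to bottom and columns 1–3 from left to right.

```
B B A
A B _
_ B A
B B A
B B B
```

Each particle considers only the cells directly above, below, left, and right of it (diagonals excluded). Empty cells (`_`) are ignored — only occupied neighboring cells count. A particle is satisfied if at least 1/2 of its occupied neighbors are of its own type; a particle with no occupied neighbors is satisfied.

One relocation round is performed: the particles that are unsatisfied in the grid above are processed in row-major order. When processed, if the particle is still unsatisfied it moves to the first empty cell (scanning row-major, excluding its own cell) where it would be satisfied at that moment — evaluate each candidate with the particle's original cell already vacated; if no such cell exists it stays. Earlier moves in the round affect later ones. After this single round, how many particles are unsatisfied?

Initially unsatisfied (in order): (1,3), (2,1), (4,3).
  (1,3) → (2,3).
  (2,1) → (1,3).
  (4,3): no empty cell satisfies it; stays.
Resulting grid:
B B A
_ B A
_ B A
B B A
B B B
Unsatisfied now: (4,3).

1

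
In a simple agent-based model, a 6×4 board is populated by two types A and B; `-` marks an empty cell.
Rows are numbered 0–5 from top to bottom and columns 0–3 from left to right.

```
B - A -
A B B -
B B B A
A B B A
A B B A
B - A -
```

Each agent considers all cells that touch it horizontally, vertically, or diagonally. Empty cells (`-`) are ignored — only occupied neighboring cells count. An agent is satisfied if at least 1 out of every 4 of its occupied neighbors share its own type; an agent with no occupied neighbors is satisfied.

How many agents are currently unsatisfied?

3

(0,0)B 1/2 ✓
(0,2)A 0/2 ✗
(1,0)A 0/4 ✗
(1,1)B 5/7 ✓
(1,2)B 3/5 ✓
(2,0)B 3/5 ✓
(2,1)B 6/8 ✓
(2,2)B 5/7 ✓
(2,3)A 1/4 ✓
(3,0)A 1/5 ✗
(3,1)B 6/8 ✓
(3,2)B 5/8 ✓
(3,3)A 2/5 ✓
(4,0)A 1/4 ✓
(4,1)B 4/7 ✓
(4,2)B 3/6 ✓
(4,3)A 2/4 ✓
(5,0)B 1/2 ✓
(5,2)A 1/3 ✓
Unsatisfied: (0,2), (1,0), (3,0) — 3 in total.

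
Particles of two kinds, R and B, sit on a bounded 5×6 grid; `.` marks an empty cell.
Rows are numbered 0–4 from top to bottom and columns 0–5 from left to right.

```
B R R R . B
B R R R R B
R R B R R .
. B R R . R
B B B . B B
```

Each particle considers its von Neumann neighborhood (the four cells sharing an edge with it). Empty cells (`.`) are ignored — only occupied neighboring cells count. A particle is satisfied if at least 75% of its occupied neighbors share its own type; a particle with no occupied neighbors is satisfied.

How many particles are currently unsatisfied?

13

Row 0: (0,0)B 1/2 not · (0,1)R 2/3 not · (0,2)R 3/3 satisfied · (0,3)R 2/2 satisfied · (0,5)B 1/1 satisfied
Row 1: (1,0)B 1/3 not · (1,1)R 3/4 satisfied · (1,2)R 3/4 satisfied · (1,3)R 4/4 satisfied · (1,4)R 2/3 not · (1,5)B 1/2 not
Row 2: (2,0)R 1/2 not · (2,1)R 2/4 not · (2,2)B 0/4 not · (2,3)R 3/4 satisfied · (2,4)R 2/2 satisfied
Row 3: (3,1)B 1/3 not · (3,2)R 1/4 not · (3,3)R 2/2 satisfied · (3,5)R 0/1 not
Row 4: (4,0)B 1/1 satisfied · (4,1)B 3/3 satisfied · (4,2)B 1/2 not · (4,4)B 1/1 satisfied · (4,5)B 1/2 not
Unsatisfied: (0,0), (0,1), (1,0), (1,4), (1,5), (2,0), (2,1), (2,2), (3,1), (3,2), (3,5), (4,2), (4,5) — 13 in total.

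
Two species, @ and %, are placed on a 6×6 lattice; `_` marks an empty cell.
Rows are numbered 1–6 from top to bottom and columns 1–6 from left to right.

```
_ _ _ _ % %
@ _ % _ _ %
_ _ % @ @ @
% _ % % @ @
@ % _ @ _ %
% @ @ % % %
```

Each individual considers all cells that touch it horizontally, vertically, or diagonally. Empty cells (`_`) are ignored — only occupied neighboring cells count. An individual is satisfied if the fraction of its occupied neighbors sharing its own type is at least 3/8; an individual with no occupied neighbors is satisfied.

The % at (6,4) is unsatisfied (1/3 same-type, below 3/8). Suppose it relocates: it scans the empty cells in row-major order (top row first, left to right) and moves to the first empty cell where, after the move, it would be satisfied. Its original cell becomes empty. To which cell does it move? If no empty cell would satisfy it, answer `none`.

(1,2)

Vacating (6,4). Empty cells in order:
  (1,1): 0/1 same-type → still unsatisfied.
  (1,2): 1/2 same-type → satisfied — stop here.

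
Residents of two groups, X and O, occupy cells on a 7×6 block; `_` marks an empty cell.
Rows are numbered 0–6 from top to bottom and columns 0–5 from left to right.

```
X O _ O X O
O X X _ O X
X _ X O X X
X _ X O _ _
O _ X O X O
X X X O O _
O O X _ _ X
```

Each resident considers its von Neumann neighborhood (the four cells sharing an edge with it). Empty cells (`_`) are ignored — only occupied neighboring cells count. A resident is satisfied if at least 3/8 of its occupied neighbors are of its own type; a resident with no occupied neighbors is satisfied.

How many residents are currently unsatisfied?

Row 0: (0,0)X 0/2 unhappy · (0,1)O 0/2 unhappy · (0,3)O 0/1 unhappy · (0,4)X 0/3 unhappy · (0,5)O 0/2 unhappy
Row 1: (1,0)O 0/3 unhappy · (1,1)X 1/3 unhappy · (1,2)X 2/2 ok · (1,4)O 0/3 unhappy · (1,5)X 1/3 unhappy
Row 2: (2,0)X 1/2 ok · (2,2)X 2/3 ok · (2,3)O 1/3 unhappy · (2,4)X 1/3 unhappy · (2,5)X 2/2 ok
Row 3: (3,0)X 1/2 ok · (3,2)X 2/3 ok · (3,3)O 2/3 ok
Row 4: (4,0)O 0/2 unhappy · (4,2)X 2/3 ok · (4,3)O 2/4 ok · (4,4)X 0/3 unhappy · (4,5)O 0/1 unhappy
Row 5: (5,0)X 1/3 unhappy · (5,1)X 2/3 ok · (5,2)X 3/4 ok · (5,3)O 2/3 ok · (5,4)O 1/2 ok
Row 6: (6,0)O 1/2 ok · (6,1)O 1/3 unhappy · (6,2)X 1/2 ok · (6,5)X 0/0 ok
Unsatisfied: (0,0), (0,1), (0,3), (0,4), (0,5), (1,0), (1,1), (1,4), (1,5), (2,3), (2,4), (4,0), (4,4), (4,5), (5,0), (6,1) — 16 in total.

16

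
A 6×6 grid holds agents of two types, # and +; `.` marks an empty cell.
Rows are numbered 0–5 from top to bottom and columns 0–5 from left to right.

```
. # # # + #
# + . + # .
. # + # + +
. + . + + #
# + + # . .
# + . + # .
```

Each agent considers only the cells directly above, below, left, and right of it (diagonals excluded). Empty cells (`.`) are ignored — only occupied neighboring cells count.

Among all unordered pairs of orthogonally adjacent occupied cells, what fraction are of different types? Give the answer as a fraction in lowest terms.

23/32

Scan each occupied cell's neighbors to the right and below so each pair is counted once.
Row 0: #(0,1)–#(0,2)= #(0,1)–+(1,1)≠ #(0,2)–#(0,3)= #(0,3)–+(0,4)≠ #(0,3)–+(1,3)≠ +(0,4)–#(0,5)≠ +(0,4)–#(1,4)≠  → 5/7 unlike.
Row 1: #(1,0)–+(1,1)≠ +(1,1)–#(2,1)≠ +(1,3)–#(1,4)≠ +(1,3)–#(2,3)≠ #(1,4)–+(2,4)≠  → 5/5 unlike.
Row 2: #(2,1)–+(2,2)≠ #(2,1)–+(3,1)≠ +(2,2)–#(2,3)≠ #(2,3)–+(2,4)≠ #(2,3)–+(3,3)≠ +(2,4)–+(2,5)= +(2,4)–+(3,4)= +(2,5)–#(3,5)≠  → 6/8 unlike.
Row 3: +(3,1)–+(4,1)= +(3,3)–+(3,4)= +(3,3)–#(4,3)≠ +(3,4)–#(3,5)≠  → 2/4 unlike.
Row 4: #(4,0)–+(4,1)≠ #(4,0)–#(5,0)= +(4,1)–+(4,2)= +(4,1)–+(5,1)= +(4,2)–#(4,3)≠ #(4,3)–+(5,3)≠  → 3/6 unlike.
Row 5: #(5,0)–+(5,1)≠ +(5,3)–#(5,4)≠  → 2/2 unlike.
Total adjacent occupied pairs: 32; unlike-type pairs: 23.
23/32 is already in lowest terms.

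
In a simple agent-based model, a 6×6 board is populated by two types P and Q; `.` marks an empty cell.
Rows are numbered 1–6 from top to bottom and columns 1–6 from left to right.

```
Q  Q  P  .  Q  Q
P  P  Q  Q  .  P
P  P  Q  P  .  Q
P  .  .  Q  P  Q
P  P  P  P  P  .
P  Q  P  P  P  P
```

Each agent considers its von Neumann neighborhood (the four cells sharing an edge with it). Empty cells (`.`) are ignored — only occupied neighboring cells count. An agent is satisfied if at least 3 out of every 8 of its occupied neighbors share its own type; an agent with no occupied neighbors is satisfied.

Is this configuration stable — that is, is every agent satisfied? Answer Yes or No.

No

(1,1)Q 1/2 ok
(1,2)Q 1/3 unhappy
(1,3)P 0/2 unhappy
(1,5)Q 1/1 ok
(1,6)Q 1/2 ok
(2,1)P 2/3 ok
(2,2)P 2/4 ok
(2,3)Q 2/4 ok
(2,4)Q 1/2 ok
(2,6)P 0/2 unhappy
(3,1)P 3/3 ok
(3,2)P 2/3 ok
(3,3)Q 1/3 unhappy
(3,4)P 0/3 unhappy
(3,6)Q 1/2 ok
(4,1)P 2/2 ok
(4,4)Q 0/3 unhappy
(4,5)P 1/3 unhappy
(4,6)Q 1/2 ok
(5,1)P 3/3 ok
(5,2)P 2/3 ok
(5,3)P 3/3 ok
(5,4)P 3/4 ok
(5,5)P 3/3 ok
(6,1)P 1/2 ok
(6,2)Q 0/3 unhappy
(6,3)P 2/3 ok
(6,4)P 3/3 ok
(6,5)P 3/3 ok
(6,6)P 1/1 ok
For instance (1,2) has only 1/3 same-type neighbors, below 3/8.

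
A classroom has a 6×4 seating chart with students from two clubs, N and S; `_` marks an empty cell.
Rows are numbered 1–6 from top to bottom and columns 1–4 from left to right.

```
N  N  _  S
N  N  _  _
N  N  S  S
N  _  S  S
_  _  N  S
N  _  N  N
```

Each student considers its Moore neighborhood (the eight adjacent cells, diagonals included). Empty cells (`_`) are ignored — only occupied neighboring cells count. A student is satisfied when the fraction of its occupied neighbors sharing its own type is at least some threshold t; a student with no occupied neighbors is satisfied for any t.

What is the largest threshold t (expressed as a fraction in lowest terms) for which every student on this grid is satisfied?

(1,1)N 3/3
(1,2)N 3/3
(1,4)S — no occupied neighbors
(2,1)N 5/5
(2,2)N 5/6
(3,1)N 4/4
(3,2)N 4/6
(3,3)S 3/5
(3,4)S 3/3
(4,1)N 2/2
(4,3)S 4/6
(4,4)S 4/5
(5,3)N 2/5
(5,4)S 2/5
(6,1)N — no occupied neighbors
(6,3)N 2/3
(6,4)N 2/3
The smallest same-type fraction is 2/5 at (5,3), which reduces to 2/5. Any threshold above that leaves this student unsatisfied.

2/5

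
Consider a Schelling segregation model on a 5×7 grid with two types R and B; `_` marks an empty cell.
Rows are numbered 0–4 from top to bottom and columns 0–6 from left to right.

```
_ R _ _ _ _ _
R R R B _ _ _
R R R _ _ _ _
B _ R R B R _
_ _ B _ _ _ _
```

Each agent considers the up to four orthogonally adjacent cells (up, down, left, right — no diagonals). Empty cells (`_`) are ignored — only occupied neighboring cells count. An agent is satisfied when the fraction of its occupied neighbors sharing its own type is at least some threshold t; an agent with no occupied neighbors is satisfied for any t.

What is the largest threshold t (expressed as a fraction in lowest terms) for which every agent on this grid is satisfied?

0/1

Row 0: (0,1)R 1/1
Row 1: (1,0)R 2/2 · (1,1)R 4/4 · (1,2)R 2/3 · (1,3)B 0/1
Row 2: (2,0)R 2/3 · (2,1)R 3/3 · (2,2)R 3/3
Row 3: (3,0)B 0/1 · (3,2)R 2/3 · (3,3)R 1/2 · (3,4)B 0/2 · (3,5)R 0/1
Row 4: (4,2)B 0/1
The smallest same-type fraction is 0/1 at (1,3), which reduces to 0/1. Any threshold above that leaves this agent unsatisfied.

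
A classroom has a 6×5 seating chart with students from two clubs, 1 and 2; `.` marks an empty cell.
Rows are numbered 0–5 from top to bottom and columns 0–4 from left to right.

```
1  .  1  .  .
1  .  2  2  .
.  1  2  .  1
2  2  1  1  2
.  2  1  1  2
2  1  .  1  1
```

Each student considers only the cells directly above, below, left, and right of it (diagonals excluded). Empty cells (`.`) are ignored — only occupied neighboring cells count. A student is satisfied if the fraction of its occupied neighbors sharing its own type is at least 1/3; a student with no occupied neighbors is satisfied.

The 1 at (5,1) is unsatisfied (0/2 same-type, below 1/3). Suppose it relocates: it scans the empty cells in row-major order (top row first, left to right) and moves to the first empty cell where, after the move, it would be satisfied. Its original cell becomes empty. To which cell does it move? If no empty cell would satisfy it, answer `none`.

(0,1)

Vacating (5,1). Empty cells in order:
  (0,1): 2/2 same-type → satisfied — stop here.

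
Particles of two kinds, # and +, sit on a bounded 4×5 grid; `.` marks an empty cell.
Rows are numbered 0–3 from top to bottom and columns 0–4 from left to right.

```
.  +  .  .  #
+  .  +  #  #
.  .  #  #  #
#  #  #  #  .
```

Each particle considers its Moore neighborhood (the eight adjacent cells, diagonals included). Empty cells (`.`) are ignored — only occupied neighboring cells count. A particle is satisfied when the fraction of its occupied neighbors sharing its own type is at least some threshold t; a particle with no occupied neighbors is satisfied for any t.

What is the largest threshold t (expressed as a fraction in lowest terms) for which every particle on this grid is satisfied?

1/4

Row 0: (0,1)+ 2/2 · (0,4)# 2/2
Row 1: (1,0)+ 1/1 · (1,2)+ 1/4 · (1,3)# 5/6 · (1,4)# 4/4
Row 2: (2,2)# 5/6 · (2,3)# 6/7 · (2,4)# 4/4
Row 3: (3,0)# 1/1 · (3,1)# 3/3 · (3,2)# 4/4 · (3,3)# 4/4
The smallest same-type fraction is 1/4 at (1,2), which reduces to 1/4. Any threshold above that leaves this particle unsatisfied.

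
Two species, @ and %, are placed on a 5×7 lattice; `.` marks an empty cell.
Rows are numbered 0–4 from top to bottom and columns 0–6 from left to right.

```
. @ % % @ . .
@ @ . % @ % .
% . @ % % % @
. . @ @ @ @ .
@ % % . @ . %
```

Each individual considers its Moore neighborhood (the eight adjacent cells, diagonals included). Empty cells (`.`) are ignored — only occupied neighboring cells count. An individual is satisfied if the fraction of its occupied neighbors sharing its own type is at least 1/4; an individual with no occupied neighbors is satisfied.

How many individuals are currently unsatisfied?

(0,1)@ 2/3 ✓
(0,2)% 2/4 ✓
(0,3)% 2/4 ✓
(0,4)@ 1/4 ✓
(1,0)@ 2/3 ✓
(1,1)@ 3/5 ✓
(1,3)% 4/7 ✓
(1,4)@ 1/7 ✗
(1,5)% 2/5 ✓
(2,0)% 0/2 ✗
(2,2)@ 3/5 ✓
(2,3)% 2/7 ✓
(2,4)% 4/8 ✓
(2,5)% 2/6 ✓
(2,6)@ 1/3 ✓
(3,2)@ 2/5 ✓
(3,3)@ 4/7 ✓
(3,4)@ 3/6 ✓
(3,5)@ 3/6 ✓
(4,0)@ 0/1 ✗
(4,1)% 1/3 ✓
(4,2)% 1/3 ✓
(4,4)@ 3/3 ✓
(4,6)% 0/1 ✗
Unsatisfied: (1,4), (2,0), (4,0), (4,6) — 4 in total.

4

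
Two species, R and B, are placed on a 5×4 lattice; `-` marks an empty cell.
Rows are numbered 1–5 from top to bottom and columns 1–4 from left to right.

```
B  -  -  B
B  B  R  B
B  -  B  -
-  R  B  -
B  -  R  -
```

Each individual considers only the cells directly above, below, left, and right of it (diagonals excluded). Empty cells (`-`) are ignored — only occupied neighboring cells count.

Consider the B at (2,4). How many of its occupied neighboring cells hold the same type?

Occupied neighbors of (2,4): (1,4)=B, (2,3)=R.
Same type (B): 1 of 2.

1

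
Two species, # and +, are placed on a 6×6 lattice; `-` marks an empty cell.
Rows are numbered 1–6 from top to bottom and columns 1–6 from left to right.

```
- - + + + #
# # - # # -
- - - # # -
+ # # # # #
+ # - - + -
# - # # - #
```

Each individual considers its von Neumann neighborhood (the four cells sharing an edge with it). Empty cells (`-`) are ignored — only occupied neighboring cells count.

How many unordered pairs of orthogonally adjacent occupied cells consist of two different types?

Scan each occupied cell's neighbors to the right and below so each pair is counted once.
From row 1: 3 unlike of 5 pairs (running 3/5).
From row 2: 0 unlike of 4 pairs (running 3/9).
From row 3: 0 unlike of 3 pairs (running 3/12).
From row 4: 2 unlike of 8 pairs (running 5/20).
From row 5: 2 unlike of 2 pairs (running 7/22).
From row 6: 0 unlike of 1 pairs (running 7/23).
Total adjacent occupied pairs: 23; unlike-type pairs: 7.

7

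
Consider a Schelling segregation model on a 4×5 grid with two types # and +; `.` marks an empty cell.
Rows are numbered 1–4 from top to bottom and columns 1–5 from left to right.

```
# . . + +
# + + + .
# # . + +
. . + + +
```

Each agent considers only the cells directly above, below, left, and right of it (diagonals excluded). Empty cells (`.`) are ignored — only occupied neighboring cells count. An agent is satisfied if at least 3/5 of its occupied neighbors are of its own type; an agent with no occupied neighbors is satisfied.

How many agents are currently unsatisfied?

2

(1,1)# 1/1 ✓
(1,4)+ 2/2 ✓
(1,5)+ 1/1 ✓
(2,1)# 2/3 ✓
(2,2)+ 1/3 ✗
(2,3)+ 2/2 ✓
(2,4)+ 3/3 ✓
(3,1)# 2/2 ✓
(3,2)# 1/2 ✗
(3,4)+ 3/3 ✓
(3,5)+ 2/2 ✓
(4,3)+ 1/1 ✓
(4,4)+ 3/3 ✓
(4,5)+ 2/2 ✓
Unsatisfied: (2,2), (3,2) — 2 in total.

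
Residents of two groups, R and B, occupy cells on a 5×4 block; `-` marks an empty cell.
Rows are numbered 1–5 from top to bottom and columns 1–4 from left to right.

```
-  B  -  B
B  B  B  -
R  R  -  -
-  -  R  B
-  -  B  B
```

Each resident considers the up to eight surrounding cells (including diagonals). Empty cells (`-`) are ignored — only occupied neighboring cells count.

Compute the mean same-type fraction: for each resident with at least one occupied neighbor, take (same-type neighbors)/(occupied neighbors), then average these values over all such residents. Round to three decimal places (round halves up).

(1,2)B 3/3
(1,4)B 1/1
(2,1)B 2/4
(2,2)B 3/5
(2,3)B 3/4
(3,1)R 1/3
(3,2)R 2/5
(4,3)R 1/4
(4,4)B 2/3
(5,3)B 2/3
(5,4)B 2/3
Sum over 11 residents: 3/3 + 1/1 + 2/4 + 3/5 + 3/4 + 1/3 + 2/5 + 1/4 + 2/3 + 2/3 + 2/3 = 41/6; mean = 41/6 ÷ 11 = 41/66 = 0.621212… → 0.621.

0.621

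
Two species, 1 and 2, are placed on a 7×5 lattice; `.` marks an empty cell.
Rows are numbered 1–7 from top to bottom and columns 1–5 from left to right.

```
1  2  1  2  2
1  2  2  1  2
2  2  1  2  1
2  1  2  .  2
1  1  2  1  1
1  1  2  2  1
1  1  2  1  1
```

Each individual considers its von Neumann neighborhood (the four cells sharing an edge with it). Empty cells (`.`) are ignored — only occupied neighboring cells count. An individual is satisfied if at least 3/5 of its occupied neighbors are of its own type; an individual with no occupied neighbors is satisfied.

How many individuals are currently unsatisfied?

21

Row 1: (1,1)1 1/2 not · (1,2)2 1/3 not · (1,3)1 0/3 not · (1,4)2 1/3 not · (1,5)2 2/2 satisfied
Row 2: (2,1)1 1/3 not · (2,2)2 3/4 satisfied · (2,3)2 1/4 not · (2,4)1 0/4 not · (2,5)2 1/3 not
Row 3: (3,1)2 2/3 satisfied · (3,2)2 2/4 not · (3,3)1 0/4 not · (3,4)2 0/3 not · (3,5)1 0/3 not
Row 4: (4,1)2 1/3 not · (4,2)1 1/4 not · (4,3)2 1/3 not · (4,5)2 0/2 not
Row 5: (5,1)1 2/3 satisfied · (5,2)1 3/4 satisfied · (5,3)2 2/4 not · (5,4)1 1/3 not · (5,5)1 2/3 satisfied
Row 6: (6,1)1 3/3 satisfied · (6,2)1 3/4 satisfied · (6,3)2 3/4 satisfied · (6,4)2 1/4 not · (6,5)1 2/3 satisfied
Row 7: (7,1)1 2/2 satisfied · (7,2)1 2/3 satisfied · (7,3)2 1/3 not · (7,4)1 1/3 not · (7,5)1 2/2 satisfied
Unsatisfied: (1,1), (1,2), (1,3), (1,4), (2,1), (2,3), (2,4), (2,5), (3,2), (3,3), (3,4), (3,5), (4,1), (4,2), (4,3), (4,5), (5,3), (5,4), (6,4), (7,3), (7,4) — 21 in total.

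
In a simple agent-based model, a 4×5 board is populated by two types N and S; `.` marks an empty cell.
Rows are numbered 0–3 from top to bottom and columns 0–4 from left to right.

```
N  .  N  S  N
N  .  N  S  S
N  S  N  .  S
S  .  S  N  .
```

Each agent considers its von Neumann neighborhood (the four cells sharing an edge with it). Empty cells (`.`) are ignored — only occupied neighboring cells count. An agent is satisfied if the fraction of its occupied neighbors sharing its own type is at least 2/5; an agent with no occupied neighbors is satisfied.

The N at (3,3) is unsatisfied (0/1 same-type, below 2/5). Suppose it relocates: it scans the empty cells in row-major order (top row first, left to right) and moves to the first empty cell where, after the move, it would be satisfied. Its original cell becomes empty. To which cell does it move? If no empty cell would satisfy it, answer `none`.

Vacating (3,3). Empty cells in order:
  (0,1): 2/2 same-type → satisfied — stop here.

(0,1)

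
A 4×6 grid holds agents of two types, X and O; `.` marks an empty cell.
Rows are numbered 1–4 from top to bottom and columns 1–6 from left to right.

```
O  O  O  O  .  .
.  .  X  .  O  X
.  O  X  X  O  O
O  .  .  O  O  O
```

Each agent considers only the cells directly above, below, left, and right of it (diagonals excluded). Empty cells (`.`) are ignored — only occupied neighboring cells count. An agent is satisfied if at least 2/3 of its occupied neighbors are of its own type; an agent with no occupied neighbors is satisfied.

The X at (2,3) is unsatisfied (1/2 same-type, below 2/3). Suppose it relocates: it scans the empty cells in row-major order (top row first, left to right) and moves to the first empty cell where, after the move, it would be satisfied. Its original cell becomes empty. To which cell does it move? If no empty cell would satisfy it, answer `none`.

(1,6)

Vacating (2,3). Empty cells in order:
  (1,5): 0/2 same-type → still unsatisfied.
  (1,6): 1/1 same-type → satisfied — stop here.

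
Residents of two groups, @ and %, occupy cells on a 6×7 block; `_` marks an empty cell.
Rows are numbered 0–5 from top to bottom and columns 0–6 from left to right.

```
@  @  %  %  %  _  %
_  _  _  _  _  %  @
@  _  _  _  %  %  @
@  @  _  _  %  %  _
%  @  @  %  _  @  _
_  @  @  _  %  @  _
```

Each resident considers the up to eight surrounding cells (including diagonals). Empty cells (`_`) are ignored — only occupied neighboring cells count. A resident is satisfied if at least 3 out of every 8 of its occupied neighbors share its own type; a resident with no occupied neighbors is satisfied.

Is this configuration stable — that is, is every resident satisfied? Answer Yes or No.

No

(0,0)@ 1/1 ok
(0,1)@ 1/2 ok
(0,2)% 1/2 ok
(0,3)% 2/2 ok
(0,4)% 2/2 ok
(0,6)% 1/2 ok
(1,5)% 4/6 ok
(1,6)@ 1/4 unhappy
(2,0)@ 2/2 ok
(2,4)% 4/4 ok
(2,5)% 4/6 ok
(2,6)@ 1/4 unhappy
(3,0)@ 3/4 ok
(3,1)@ 4/5 ok
(3,4)% 4/5 ok
(3,5)% 3/5 ok
(4,0)% 0/4 unhappy
(4,1)@ 5/6 ok
(4,2)@ 4/5 ok
(4,3)% 2/4 ok
(4,5)@ 1/4 unhappy
(5,1)@ 3/4 ok
(5,2)@ 3/4 ok
(5,4)% 1/3 unhappy
(5,5)@ 1/2 ok
For instance (1,6) has only 1/4 same-type neighbors, below 3/8.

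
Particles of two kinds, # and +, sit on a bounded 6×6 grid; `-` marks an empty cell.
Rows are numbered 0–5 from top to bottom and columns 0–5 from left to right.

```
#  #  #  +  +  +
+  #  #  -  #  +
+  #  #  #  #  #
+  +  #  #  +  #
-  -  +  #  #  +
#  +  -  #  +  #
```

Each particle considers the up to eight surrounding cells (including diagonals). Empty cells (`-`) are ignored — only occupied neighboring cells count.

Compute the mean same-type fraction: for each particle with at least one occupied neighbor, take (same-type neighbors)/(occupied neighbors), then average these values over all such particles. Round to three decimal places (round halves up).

Row 0: (0,0)# 2/3 · (0,1)# 4/5 · (0,2)# 3/4 · (0,3)+ 1/4 · (0,4)+ 3/4 · (0,5)+ 2/3
Row 1: (1,0)+ 1/5 · (1,1)# 6/8 · (1,2)# 6/7 · (1,4)# 3/7 · (1,5)+ 2/5
Row 2: (2,0)+ 3/5 · (2,1)# 4/8 · (2,2)# 6/7 · (2,3)# 6/7 · (2,4)# 5/7 · (2,5)# 3/5
Row 3: (3,0)+ 2/3 · (3,1)+ 3/6 · (3,2)# 5/7 · (3,3)# 6/8 · (3,4)+ 1/8 · (3,5)# 3/5
Row 4: (4,2)+ 2/6 · (4,3)# 4/7 · (4,4)# 5/8 · (4,5)+ 2/5
Row 5: (5,0)# 0/1 · (5,1)+ 1/2 · (5,3)# 2/4 · (5,4)+ 1/5 · (5,5)# 1/3
Sum over 32 particles: 2/3 + 4/5 + 3/4 + 1/4 + 3/4 + 2/3 + 1/5 + 6/8 + 6/7 + 3/7 + 2/5 + 3/5 + 4/8 + 6/7 + 6/7 + 5/7 + 3/5 + 2/3 + 3/6 + 5/7 + 6/8 + 1/8 + 3/5 + 2/6 + 4/7 + 5/8 + 2/5 + 0/1 + 1/2 + 2/4 + 1/5 + 1/3 = 262/15; mean = 262/15 ÷ 32 = 131/240 = 0.545833… → 0.546.

0.546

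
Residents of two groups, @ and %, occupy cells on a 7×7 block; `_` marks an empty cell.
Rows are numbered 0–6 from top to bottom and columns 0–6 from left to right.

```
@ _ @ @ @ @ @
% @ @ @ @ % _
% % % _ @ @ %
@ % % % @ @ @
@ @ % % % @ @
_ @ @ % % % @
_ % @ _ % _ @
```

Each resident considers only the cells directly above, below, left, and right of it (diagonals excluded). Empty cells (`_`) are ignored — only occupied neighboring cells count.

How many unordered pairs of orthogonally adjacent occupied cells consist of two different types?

Scan each occupied cell's neighbors to the right and below so each pair is counted once.
Row 0: @(0,0)–%(1,0)≠ @(0,2)–@(0,3)= @(0,2)–@(1,2)= @(0,3)–@(0,4)= @(0,3)–@(1,3)= @(0,4)–@(0,5)= @(0,4)–@(1,4)= @(0,5)–@(0,6)= @(0,5)–%(1,5)≠  → 2/9 unlike.
Row 1: %(1,0)–@(1,1)≠ %(1,0)–%(2,0)= @(1,1)–@(1,2)= @(1,1)–%(2,1)≠ @(1,2)–@(1,3)= @(1,2)–%(2,2)≠ @(1,3)–@(1,4)= @(1,4)–%(1,5)≠ @(1,4)–@(2,4)= %(1,5)–@(2,5)≠  → 5/10 unlike.
Row 2: %(2,0)–%(2,1)= %(2,0)–@(3,0)≠ %(2,1)–%(2,2)= %(2,1)–%(3,1)= %(2,2)–%(3,2)= @(2,4)–@(2,5)= @(2,4)–@(3,4)= @(2,5)–%(2,6)≠ @(2,5)–@(3,5)= %(2,6)–@(3,6)≠  → 3/10 unlike.
Row 3: @(3,0)–%(3,1)≠ @(3,0)–@(4,0)= %(3,1)–%(3,2)= %(3,1)–@(4,1)≠ %(3,2)–%(3,3)= %(3,2)–%(4,2)= %(3,3)–@(3,4)≠ %(3,3)–%(4,3)= @(3,4)–@(3,5)= @(3,4)–%(4,4)≠ @(3,5)–@(3,6)= @(3,5)–@(4,5)= @(3,6)–@(4,6)=  → 4/13 unlike.
Row 4: @(4,0)–@(4,1)= @(4,1)–%(4,2)≠ @(4,1)–@(5,1)= %(4,2)–%(4,3)= %(4,2)–@(5,2)≠ %(4,3)–%(4,4)= %(4,3)–%(5,3)= %(4,4)–@(4,5)≠ %(4,4)–%(5,4)= @(4,5)–@(4,6)= @(4,5)–%(5,5)≠ @(4,6)–@(5,6)=  → 4/12 unlike.
Row 5: @(5,1)–@(5,2)= @(5,1)–%(6,1)≠ @(5,2)–%(5,3)≠ @(5,2)–@(6,2)= %(5,3)–%(5,4)= %(5,4)–%(5,5)= %(5,4)–%(6,4)= %(5,5)–@(5,6)≠ @(5,6)–@(6,6)=  → 3/9 unlike.
Row 6: %(6,1)–@(6,2)≠  → 1/1 unlike.
Total adjacent occupied pairs: 64; unlike-type pairs: 22.

22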